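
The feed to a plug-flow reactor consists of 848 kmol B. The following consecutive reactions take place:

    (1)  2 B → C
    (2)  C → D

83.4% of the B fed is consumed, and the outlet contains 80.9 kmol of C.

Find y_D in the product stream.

Conversion of B: B consumed = 2ξ₁ = 0.834 × 848 → ξ₁ = 353.6 kmol.
C balance: n_C = 0 + 1ξ₁ − 1ξ₂ = 80.9 → ξ₂ = (1·353.6 − 80.9)/1 = 272.7 kmol.
Outlet amounts (n = n₀ + Σ ν·ξ):
  B: 848 − 2(353.6) = 140.8
  C: 0 + 1(353.6) − 1(272.7) = 80.9
  D: 0 + 1(272.7) = 272.7
Total out = 494.4 kmol; y_D = 272.7 / 494.4 = 0.5516.

0.552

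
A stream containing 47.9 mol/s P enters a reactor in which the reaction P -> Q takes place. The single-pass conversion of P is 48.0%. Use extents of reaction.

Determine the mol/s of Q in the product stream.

P reacted = 0.48 × 47.9 = 22.99 mol/s; ν_P = −1, so ξ = 22.99/1 = 22.99 mol/s.
Outlet amounts (n = n₀ + ν ξ):
  P: 47.9 − 1(22.99) = 24.91
  Q: 0 + 1(22.99) = 22.99

23 mol/s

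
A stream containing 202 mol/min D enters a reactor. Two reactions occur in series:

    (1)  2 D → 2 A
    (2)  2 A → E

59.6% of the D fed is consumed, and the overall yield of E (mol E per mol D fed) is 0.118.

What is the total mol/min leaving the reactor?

178 mol/min

Conversion of D: D consumed = 2ξ₁ = 0.596 × 202 → ξ₁ = 60.2 mol/min.
Yield of E: 1ξ₂ / 202 = 0.118 → ξ₂ = 23.84 mol/min.
Outlet amounts (n = n₀ + Σ ν·ξ):
  D: 202 − 2(60.2) = 81.61
  A: 0 + 2(60.2) − 2(23.84) = 72.72
  E: 0 + 1(23.84) = 23.84
Total out = 81.61 + 72.72 + 23.84 = 178.2 mol/min.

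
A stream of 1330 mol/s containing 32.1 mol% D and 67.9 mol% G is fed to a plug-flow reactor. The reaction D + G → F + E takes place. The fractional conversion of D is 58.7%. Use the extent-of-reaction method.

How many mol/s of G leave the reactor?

D reacted = 0.587 × 426.9 = 250.6 mol/s; ν_D = −1, so ξ = 250.6/1 = 250.6 mol/s.
Outlet amounts (n = n₀ + ν ξ):
  D: 426.9 − 1(250.6) = 176.3
  G: 903.1 − 1(250.6) = 652.5
  F: 0 + 1(250.6) = 250.6
  E: 0 + 1(250.6) = 250.6

652 mol/s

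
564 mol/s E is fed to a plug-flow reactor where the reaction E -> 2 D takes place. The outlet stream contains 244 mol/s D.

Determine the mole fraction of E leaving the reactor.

For D: n = n₀ + 2ξ → 244 = 0 + 2ξ, giving ξ = 122 mol/s.
Outlet amounts (n = n₀ + ν ξ):
  E: 564 − 1(122) = 442
  D: 0 + 2(122) = 244
Total out = 686 mol/s; y_E = 442 / 686 = 0.6443.

0.644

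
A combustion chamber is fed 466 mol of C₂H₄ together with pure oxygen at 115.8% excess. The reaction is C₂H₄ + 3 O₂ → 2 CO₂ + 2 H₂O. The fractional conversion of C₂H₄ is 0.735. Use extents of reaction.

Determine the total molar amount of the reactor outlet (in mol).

3480 mol

Stoichiometric O₂ = 3 × 466 = 1398 mol; O₂ fed = 1398 × 2.158 = 3017 mol.
Fuel reacted = 0.735 × 466 → ξ = 342.5 mol.
Outlet (n = n₀ + ν ξ):
  C₂H₄: 466 − 1(342.5) = 123.5
  O₂: 3017 − 3(342.5) = 1989
  CO₂: 0 + 2(342.5) = 685
  H₂O: 0 + 2(342.5) = 685
Total out = 123.5 + 1989 + 685 + 685 = 3483 mol.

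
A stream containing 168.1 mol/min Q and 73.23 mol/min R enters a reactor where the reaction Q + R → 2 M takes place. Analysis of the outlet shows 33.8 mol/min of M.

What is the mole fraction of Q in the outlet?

For M: n = n₀ + 2ξ → 33.8 = 0 + 2ξ, giving ξ = 16.9 mol/min.
Outlet amounts (n = n₀ + ν ξ):
  Q: 168.1 − 1(16.9) = 151.2
  R: 73.23 − 1(16.9) = 56.33
  M: 0 + 2(16.9) = 33.8
Total out = 241.3 mol/min; y_Q = 151.2 / 241.3 = 0.6265.

0.627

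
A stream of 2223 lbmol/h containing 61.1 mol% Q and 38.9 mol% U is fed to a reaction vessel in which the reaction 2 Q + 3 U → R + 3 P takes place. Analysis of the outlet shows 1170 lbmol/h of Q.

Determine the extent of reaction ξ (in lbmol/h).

ξ = 94.1 lbmol/h

For Q: n = n₀ − 2ξ → 1170 = 1358 − 2ξ, giving ξ = 94.13 lbmol/h.
Outlet amounts (n = n₀ + ν ξ):
  Q: 1358 − 2(94.13) = 1170
  U: 864.7 − 3(94.13) = 582.4
  R: 0 + 1(94.13) = 94.13
  P: 0 + 3(94.13) = 282.4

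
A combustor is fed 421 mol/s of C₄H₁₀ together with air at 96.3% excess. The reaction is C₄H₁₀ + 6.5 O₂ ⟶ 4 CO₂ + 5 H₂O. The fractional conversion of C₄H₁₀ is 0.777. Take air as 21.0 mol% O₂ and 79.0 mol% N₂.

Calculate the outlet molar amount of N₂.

20200 mol/s

Stoichiometric O₂ = 6.5 × 421 = 2736 mol/s; O₂ fed = 2736 × 1.963 = 5372 mol/s.
N₂ fed = 5372 × 79/21 = 20210 mol/s.
Fuel reacted = 0.777 × 421 → ξ = 327.1 mol/s.
Outlet (n = n₀ + ν ξ):
  C₄H₁₀: 421 − 1(327.1) = 93.88
  O₂: 5372 − 6.5(327.1) = 3245
  N₂: 20210 (inert)
  CO₂: 0 + 4(327.1) = 1308
  H₂O: 0 + 5(327.1) = 1636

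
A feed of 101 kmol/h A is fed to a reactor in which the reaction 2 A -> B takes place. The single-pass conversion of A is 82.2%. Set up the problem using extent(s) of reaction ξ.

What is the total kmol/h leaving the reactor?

59.5 kmol/h

A reacted = 0.822 × 101 = 83.02 kmol/h; ν_A = −2, so ξ = 83.02/2 = 41.51 kmol/h.
Outlet amounts (n = n₀ + ν ξ):
  A: 101 − 2(41.51) = 17.98
  B: 0 + 1(41.51) = 41.51
Total out = 17.98 + 41.51 = 59.49 kmol/h.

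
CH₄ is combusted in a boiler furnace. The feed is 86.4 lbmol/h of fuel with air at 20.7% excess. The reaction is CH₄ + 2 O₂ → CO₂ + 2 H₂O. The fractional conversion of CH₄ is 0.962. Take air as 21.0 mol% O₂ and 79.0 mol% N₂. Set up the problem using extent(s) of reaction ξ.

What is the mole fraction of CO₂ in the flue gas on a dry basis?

0.091

Stoichiometric O₂ = 2 × 86.4 = 172.8 lbmol/h; O₂ fed = 172.8 × 1.207 = 208.6 lbmol/h.
N₂ fed = 208.6 × 79/21 = 784.6 lbmol/h.
Fuel reacted = 0.962 × 86.4 → ξ = 83.12 lbmol/h.
Outlet (n = n₀ + ν ξ):
  CH₄: 86.4 − 1(83.12) = 3.283
  O₂: 208.6 − 2(83.12) = 42.34
  N₂: 784.6 (inert)
  CO₂: 0 + 1(83.12) = 83.12
  H₂O: 0 + 2(83.12) = 166.2
Dry total = 913.4 lbmol/h; y_CO₂ (dry) = 83.12 / 913.4 = 0.091.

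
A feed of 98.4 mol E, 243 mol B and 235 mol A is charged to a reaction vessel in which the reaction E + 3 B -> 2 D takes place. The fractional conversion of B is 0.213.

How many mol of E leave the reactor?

81.1 mol

B reacted = 0.213 × 243 = 51.76 mol; ν_B = −3, so ξ = 51.76/3 = 17.25 mol.
Outlet amounts (n = n₀ + ν ξ):
  E: 98.4 − 1(17.25) = 81.15
  B: 243 − 3(17.25) = 191.2
  D: 0 + 2(17.25) = 34.51
  A: 235 (inert)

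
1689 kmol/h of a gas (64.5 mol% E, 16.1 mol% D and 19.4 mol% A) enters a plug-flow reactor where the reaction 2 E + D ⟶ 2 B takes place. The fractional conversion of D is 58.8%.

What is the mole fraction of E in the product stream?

D reacted = 0.588 × 271.9 = 159.9 kmol/h; ν_D = −1, so ξ = 159.9/1 = 159.9 kmol/h.
Outlet amounts (n = n₀ + ν ξ):
  E: 1089 − 2(159.9) = 769.6
  D: 271.9 − 1(159.9) = 112
  B: 0 + 2(159.9) = 319.8
  A: 327.7 (inert)
Total out = 1529 kmol/h; y_E = 769.6 / 1529 = 0.5033.

0.503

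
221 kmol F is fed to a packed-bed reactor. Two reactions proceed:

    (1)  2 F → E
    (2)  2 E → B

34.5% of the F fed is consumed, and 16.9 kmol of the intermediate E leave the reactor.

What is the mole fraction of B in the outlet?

Conversion of F: F consumed = 2ξ₁ = 0.345 × 221 → ξ₁ = 38.12 kmol.
E balance: n_E = 0 + 1ξ₁ − 2ξ₂ = 16.9 → ξ₂ = (1·38.12 − 16.9)/2 = 10.61 kmol.
Outlet amounts (n = n₀ + Σ ν·ξ):
  F: 221 − 2(38.12) = 144.8
  E: 0 + 1(38.12) − 2(10.61) = 16.9
  B: 0 + 1(10.61) = 10.61
Total out = 172.3 kmol; y_B = 10.61 / 172.3 = 0.0616.

0.0616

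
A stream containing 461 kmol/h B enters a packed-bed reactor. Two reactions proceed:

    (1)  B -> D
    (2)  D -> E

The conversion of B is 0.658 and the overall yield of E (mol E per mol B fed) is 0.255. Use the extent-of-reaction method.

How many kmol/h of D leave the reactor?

186 kmol/h

Conversion of B: B consumed = 1ξ₁ = 0.658 × 461 → ξ₁ = 303.3 kmol/h.
Yield of E: 1ξ₂ / 461 = 0.255 → ξ₂ = 117.6 kmol/h.
Outlet amounts (n = n₀ + Σ ν·ξ):
  B: 461 − 1(303.3) = 157.7
  D: 0 + 1(303.3) − 1(117.6) = 185.8
  E: 0 + 1(117.6) = 117.6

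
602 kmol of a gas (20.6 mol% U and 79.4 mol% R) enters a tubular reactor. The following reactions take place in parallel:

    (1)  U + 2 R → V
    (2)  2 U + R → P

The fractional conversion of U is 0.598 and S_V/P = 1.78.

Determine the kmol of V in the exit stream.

Conversion of U: U consumed = 0.598 × 124 = 74.16 kmol = 1ξ₁ + 2ξ₂.
Selectivity: 1ξ₁ / (1ξ₂) = 1.78 → ξ₁ = 1.78 ξ₂.
Substitute: (1·1.78 + 2) ξ₂ = 74.16 → ξ₂ = 19.62 kmol, ξ₁ = 34.92 kmol.
Outlet amounts (n = n₀ + Σ ν·ξ):
  U: 124 − 1(34.92) − 2(19.62) = 49.85
  R: 478 − 2(34.92) − 1(19.62) = 388.5
  V: 0 + 1(34.92) = 34.92
  P: 0 + 1(19.62) = 19.62

34.9 kmol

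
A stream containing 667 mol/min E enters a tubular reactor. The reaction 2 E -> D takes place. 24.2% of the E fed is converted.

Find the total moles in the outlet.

E reacted = 0.242 × 667 = 161.4 mol/min; ν_E = −2, so ξ = 161.4/2 = 80.71 mol/min.
Outlet amounts (n = n₀ + ν ξ):
  E: 667 − 2(80.71) = 505.6
  D: 0 + 1(80.71) = 80.71
Total out = 505.6 + 80.71 = 586.3 mol/min.

586 mol/min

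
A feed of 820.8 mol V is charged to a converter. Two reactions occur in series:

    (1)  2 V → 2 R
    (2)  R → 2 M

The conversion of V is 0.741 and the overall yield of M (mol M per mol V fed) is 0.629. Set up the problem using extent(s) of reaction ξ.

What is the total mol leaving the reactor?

1080 mol

Conversion of V: V consumed = 2ξ₁ = 0.741 × 820.8 → ξ₁ = 304.1 mol.
Yield of M: 2ξ₂ / 820.8 = 0.629 → ξ₂ = 258.1 mol.
Outlet amounts (n = n₀ + Σ ν·ξ):
  V: 820.8 − 2(304.1) = 212.6
  R: 0 + 2(304.1) − 1(258.1) = 350.1
  M: 0 + 2(258.1) = 516.3
Total out = 212.6 + 350.1 + 516.3 = 1079 mol.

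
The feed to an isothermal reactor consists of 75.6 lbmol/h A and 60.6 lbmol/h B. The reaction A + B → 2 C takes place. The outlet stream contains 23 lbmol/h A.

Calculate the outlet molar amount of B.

8 lbmol/h

For A: n = n₀ − 1ξ → 23 = 75.6 − 1ξ, giving ξ = 52.6 lbmol/h.
Outlet amounts (n = n₀ + ν ξ):
  A: 75.6 − 1(52.6) = 23
  B: 60.6 − 1(52.6) = 8
  C: 0 + 2(52.6) = 105.2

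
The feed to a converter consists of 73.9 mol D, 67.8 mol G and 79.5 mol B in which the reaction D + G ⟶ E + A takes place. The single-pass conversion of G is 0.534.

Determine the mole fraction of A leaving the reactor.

G reacted = 0.534 × 67.8 = 36.21 mol; ν_G = −1, so ξ = 36.21/1 = 36.21 mol.
Outlet amounts (n = n₀ + ν ξ):
  D: 73.9 − 1(36.21) = 37.69
  G: 67.8 − 1(36.21) = 31.59
  E: 0 + 1(36.21) = 36.21
  A: 0 + 1(36.21) = 36.21
  B: 79.5 (inert)
Total out = 221.2 mol; y_A = 36.21 / 221.2 = 0.1637.

0.164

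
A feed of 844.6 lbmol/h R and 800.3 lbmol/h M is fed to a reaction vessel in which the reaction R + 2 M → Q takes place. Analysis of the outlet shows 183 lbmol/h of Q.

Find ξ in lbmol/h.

ξ = 183 lbmol/h

For Q: n = n₀ + 1ξ → 183 = 0 + 1ξ, giving ξ = 183 lbmol/h.
Outlet amounts (n = n₀ + ν ξ):
  R: 844.6 − 1(183) = 661.6
  M: 800.3 − 2(183) = 434.3
  Q: 0 + 1(183) = 183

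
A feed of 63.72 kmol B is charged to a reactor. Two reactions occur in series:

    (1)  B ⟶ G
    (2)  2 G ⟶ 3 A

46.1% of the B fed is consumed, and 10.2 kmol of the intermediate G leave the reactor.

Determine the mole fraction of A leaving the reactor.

0.392

Conversion of B: B consumed = 1ξ₁ = 0.461 × 63.72 → ξ₁ = 29.37 kmol.
G balance: n_G = 0 + 1ξ₁ − 2ξ₂ = 10.2 → ξ₂ = (1·29.37 − 10.2)/2 = 9.587 kmol.
Outlet amounts (n = n₀ + Σ ν·ξ):
  B: 63.72 − 1(29.37) = 34.35
  G: 0 + 1(29.37) − 2(9.587) = 10.2
  A: 0 + 3(9.587) = 28.76
Total out = 73.31 kmol; y_A = 28.76 / 73.31 = 0.3924.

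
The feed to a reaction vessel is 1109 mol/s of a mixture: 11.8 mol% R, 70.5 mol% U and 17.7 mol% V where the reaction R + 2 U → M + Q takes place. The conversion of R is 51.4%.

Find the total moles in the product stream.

1040 mol/s

R reacted = 0.514 × 130.9 = 67.26 mol/s; ν_R = −1, so ξ = 67.26/1 = 67.26 mol/s.
Outlet amounts (n = n₀ + ν ξ):
  R: 130.9 − 1(67.26) = 63.6
  U: 781.8 − 2(67.26) = 647.3
  M: 0 + 1(67.26) = 67.26
  Q: 0 + 1(67.26) = 67.26
  V: 196.3 (inert)
Total out = 63.6 + 647.3 + 67.26 + 67.26 + 196.3 = 1042 mol/s.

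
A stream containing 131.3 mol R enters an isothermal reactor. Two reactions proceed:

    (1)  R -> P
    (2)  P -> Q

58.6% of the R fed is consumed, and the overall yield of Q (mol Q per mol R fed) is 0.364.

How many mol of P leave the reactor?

29.1 mol

Conversion of R: R consumed = 1ξ₁ = 0.586 × 131.3 → ξ₁ = 76.94 mol.
Yield of Q: 1ξ₂ / 131.3 = 0.364 → ξ₂ = 47.79 mol.
Outlet amounts (n = n₀ + Σ ν·ξ):
  R: 131.3 − 1(76.94) = 54.36
  P: 0 + 1(76.94) − 1(47.79) = 29.15
  Q: 0 + 1(47.79) = 47.79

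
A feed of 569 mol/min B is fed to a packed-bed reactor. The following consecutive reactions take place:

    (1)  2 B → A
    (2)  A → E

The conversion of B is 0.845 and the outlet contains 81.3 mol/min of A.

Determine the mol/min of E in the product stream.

159 mol/min

Conversion of B: B consumed = 2ξ₁ = 0.845 × 569 → ξ₁ = 240.4 mol/min.
A balance: n_A = 0 + 1ξ₁ − 1ξ₂ = 81.3 → ξ₂ = (1·240.4 − 81.3)/1 = 159.1 mol/min.
Outlet amounts (n = n₀ + Σ ν·ξ):
  B: 569 − 2(240.4) = 88.19
  A: 0 + 1(240.4) − 1(159.1) = 81.3
  E: 0 + 1(159.1) = 159.1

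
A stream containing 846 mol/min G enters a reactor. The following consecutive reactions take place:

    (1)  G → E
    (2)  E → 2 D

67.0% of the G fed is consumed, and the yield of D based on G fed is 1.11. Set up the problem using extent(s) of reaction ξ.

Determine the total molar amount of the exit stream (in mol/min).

1320 mol/min

Conversion of G: G consumed = 1ξ₁ = 0.67 × 846 → ξ₁ = 566.8 mol/min.
Yield of D: 2ξ₂ / 846 = 1.11 → ξ₂ = 469.5 mol/min.
Outlet amounts (n = n₀ + Σ ν·ξ):
  G: 846 − 1(566.8) = 279.2
  E: 0 + 1(566.8) − 1(469.5) = 97.29
  D: 0 + 2(469.5) = 939.1
Total out = 279.2 + 97.29 + 939.1 = 1316 mol/min.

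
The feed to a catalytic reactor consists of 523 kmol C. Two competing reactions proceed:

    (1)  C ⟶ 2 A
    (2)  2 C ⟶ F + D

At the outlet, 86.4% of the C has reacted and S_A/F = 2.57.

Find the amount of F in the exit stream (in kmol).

Conversion of C: C consumed = 0.864 × 523 = 451.9 kmol = 1ξ₁ + 2ξ₂.
Selectivity: 2ξ₁ / (1ξ₂) = 2.57 → ξ₁ = 1.285 ξ₂.
Substitute: (1·1.285 + 2) ξ₂ = 451.9 → ξ₂ = 137.6 kmol, ξ₁ = 176.8 kmol.
Outlet amounts (n = n₀ + Σ ν·ξ):
  C: 523 − 1(176.8) − 2(137.6) = 71.13
  A: 0 + 2(176.8) = 353.5
  F: 0 + 1(137.6) = 137.6
  D: 0 + 1(137.6) = 137.6

138 kmol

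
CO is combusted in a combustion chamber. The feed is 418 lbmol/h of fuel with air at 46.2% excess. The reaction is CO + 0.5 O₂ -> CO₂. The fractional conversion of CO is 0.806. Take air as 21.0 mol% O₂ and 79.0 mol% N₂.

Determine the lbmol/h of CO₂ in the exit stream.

Stoichiometric O₂ = 0.5 × 418 = 209 lbmol/h; O₂ fed = 209 × 1.462 = 305.6 lbmol/h.
N₂ fed = 305.6 × 79/21 = 1149 lbmol/h.
Fuel reacted = 0.806 × 418 → ξ = 336.9 lbmol/h.
Outlet (n = n₀ + ν ξ):
  CO: 418 − 1(336.9) = 81.09
  O₂: 305.6 − 0.5(336.9) = 137.1
  N₂: 1149 (inert)
  CO₂: 0 + 1(336.9) = 336.9

337 lbmol/h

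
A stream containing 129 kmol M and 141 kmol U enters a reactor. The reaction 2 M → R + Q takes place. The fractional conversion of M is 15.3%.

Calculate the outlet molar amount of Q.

9.87 kmol

M reacted = 0.153 × 129 = 19.74 kmol; ν_M = −2, so ξ = 19.74/2 = 9.868 kmol.
Outlet amounts (n = n₀ + ν ξ):
  M: 129 − 2(9.868) = 109.3
  R: 0 + 1(9.868) = 9.868
  Q: 0 + 1(9.868) = 9.868
  U: 141 (inert)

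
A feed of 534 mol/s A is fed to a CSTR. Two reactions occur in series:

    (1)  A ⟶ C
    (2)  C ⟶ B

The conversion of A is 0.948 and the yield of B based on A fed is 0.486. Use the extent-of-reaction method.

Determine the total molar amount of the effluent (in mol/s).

534 mol/s

Conversion of A: A consumed = 1ξ₁ = 0.948 × 534 → ξ₁ = 506.2 mol/s.
Yield of B: 1ξ₂ / 534 = 0.486 → ξ₂ = 259.5 mol/s.
Outlet amounts (n = n₀ + Σ ν·ξ):
  A: 534 − 1(506.2) = 27.77
  C: 0 + 1(506.2) − 1(259.5) = 246.7
  B: 0 + 1(259.5) = 259.5
Total out = 27.77 + 246.7 + 259.5 = 534 mol/s.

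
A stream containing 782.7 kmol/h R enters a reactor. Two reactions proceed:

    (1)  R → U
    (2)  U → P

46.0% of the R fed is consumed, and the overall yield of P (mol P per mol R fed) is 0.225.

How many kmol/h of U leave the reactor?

Conversion of R: R consumed = 1ξ₁ = 0.46 × 782.7 → ξ₁ = 360 kmol/h.
Yield of P: 1ξ₂ / 782.7 = 0.225 → ξ₂ = 176.1 kmol/h.
Outlet amounts (n = n₀ + Σ ν·ξ):
  R: 782.7 − 1(360) = 422.7
  U: 0 + 1(360) − 1(176.1) = 183.9
  P: 0 + 1(176.1) = 176.1

184 kmol/h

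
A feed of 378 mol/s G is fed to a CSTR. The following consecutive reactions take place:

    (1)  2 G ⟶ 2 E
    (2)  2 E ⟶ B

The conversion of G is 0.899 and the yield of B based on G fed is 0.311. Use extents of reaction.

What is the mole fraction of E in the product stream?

Conversion of G: G consumed = 2ξ₁ = 0.899 × 378 → ξ₁ = 169.9 mol/s.
Yield of B: 1ξ₂ / 378 = 0.311 → ξ₂ = 117.6 mol/s.
Outlet amounts (n = n₀ + Σ ν·ξ):
  G: 378 − 2(169.9) = 38.18
  E: 0 + 2(169.9) − 2(117.6) = 104.7
  B: 0 + 1(117.6) = 117.6
Total out = 260.4 mol/s; y_E = 104.7 / 260.4 = 0.402.

0.402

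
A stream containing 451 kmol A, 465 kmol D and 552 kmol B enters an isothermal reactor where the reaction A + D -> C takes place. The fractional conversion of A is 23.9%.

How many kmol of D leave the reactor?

357 kmol

A reacted = 0.239 × 451 = 107.8 kmol; ν_A = −1, so ξ = 107.8/1 = 107.8 kmol.
Outlet amounts (n = n₀ + ν ξ):
  A: 451 − 1(107.8) = 343.2
  D: 465 − 1(107.8) = 357.2
  C: 0 + 1(107.8) = 107.8
  B: 552 (inert)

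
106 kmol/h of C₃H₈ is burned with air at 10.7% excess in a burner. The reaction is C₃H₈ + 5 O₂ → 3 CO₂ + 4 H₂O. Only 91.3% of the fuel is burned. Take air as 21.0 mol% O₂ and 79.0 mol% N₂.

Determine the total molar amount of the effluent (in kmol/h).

Stoichiometric O₂ = 5 × 106 = 530 kmol/h; O₂ fed = 530 × 1.107 = 586.7 kmol/h.
N₂ fed = 586.7 × 79/21 = 2207 kmol/h.
Fuel reacted = 0.913 × 106 → ξ = 96.78 kmol/h.
Outlet (n = n₀ + ν ξ):
  C₃H₈: 106 − 1(96.78) = 9.222
  O₂: 586.7 − 5(96.78) = 102.8
  N₂: 2207 (inert)
  CO₂: 0 + 3(96.78) = 290.3
  H₂O: 0 + 4(96.78) = 387.1
Total out = 9.222 + 102.8 + 2207 + 290.3 + 387.1 = 2997 kmol/h.

3000 kmol/h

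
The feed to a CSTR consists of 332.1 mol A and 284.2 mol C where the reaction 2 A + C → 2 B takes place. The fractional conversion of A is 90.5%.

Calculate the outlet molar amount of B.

A reacted = 0.905 × 332.1 = 300.6 mol; ν_A = −2, so ξ = 300.6/2 = 150.3 mol.
Outlet amounts (n = n₀ + ν ξ):
  A: 332.1 − 2(150.3) = 31.55
  C: 284.2 − 1(150.3) = 133.9
  B: 0 + 2(150.3) = 300.6

301 mol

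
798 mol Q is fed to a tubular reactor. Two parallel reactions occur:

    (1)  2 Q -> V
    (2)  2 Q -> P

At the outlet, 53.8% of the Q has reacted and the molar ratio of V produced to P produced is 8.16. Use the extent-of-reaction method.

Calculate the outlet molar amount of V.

191 mol

Conversion of Q: Q consumed = 0.538 × 798 = 429.3 mol = 2ξ₁ + 2ξ₂.
Selectivity: 1ξ₁ / (1ξ₂) = 8.16 → ξ₁ = 8.16 ξ₂.
Substitute: (2·8.16 + 2) ξ₂ = 429.3 → ξ₂ = 23.43 mol, ξ₁ = 191.2 mol.
Outlet amounts (n = n₀ + Σ ν·ξ):
  Q: 798 − 2(191.2) − 2(23.43) = 368.7
  V: 0 + 1(191.2) = 191.2
  P: 0 + 1(23.43) = 23.43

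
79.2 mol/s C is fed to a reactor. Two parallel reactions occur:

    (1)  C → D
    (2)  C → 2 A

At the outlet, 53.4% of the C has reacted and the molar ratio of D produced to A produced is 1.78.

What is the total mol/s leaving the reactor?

88.5 mol/s

Conversion of C: C consumed = 0.534 × 79.2 = 42.29 mol/s = 1ξ₁ + 1ξ₂.
Selectivity: 1ξ₁ / (2ξ₂) = 1.78 → ξ₁ = 3.56 ξ₂.
Substitute: (1·3.56 + 1) ξ₂ = 42.29 → ξ₂ = 9.275 mol/s, ξ₁ = 33.02 mol/s.
Outlet amounts (n = n₀ + Σ ν·ξ):
  C: 79.2 − 1(33.02) − 1(9.275) = 36.91
  D: 0 + 1(33.02) = 33.02
  A: 0 + 2(9.275) = 18.55
Total out = 36.91 + 33.02 + 18.55 = 88.47 mol/s.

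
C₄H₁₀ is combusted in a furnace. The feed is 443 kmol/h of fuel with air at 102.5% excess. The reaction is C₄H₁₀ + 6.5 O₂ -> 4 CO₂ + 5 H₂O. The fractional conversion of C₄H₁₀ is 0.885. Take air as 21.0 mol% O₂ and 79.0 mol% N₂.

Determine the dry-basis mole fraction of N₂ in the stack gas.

Stoichiometric O₂ = 6.5 × 443 = 2880 kmol/h; O₂ fed = 2880 × 2.025 = 5831 kmol/h.
N₂ fed = 5831 × 79/21 = 21940 kmol/h.
Fuel reacted = 0.885 × 443 → ξ = 392.1 kmol/h.
Outlet (n = n₀ + ν ξ):
  C₄H₁₀: 443 − 1(392.1) = 50.94
  O₂: 5831 − 6.5(392.1) = 3283
  N₂: 21940 (inert)
  CO₂: 0 + 4(392.1) = 1568
  H₂O: 0 + 5(392.1) = 1960
Dry total = 26840 kmol/h; y_N₂ (dry) = 21940 / 26840 = 0.8174.

0.817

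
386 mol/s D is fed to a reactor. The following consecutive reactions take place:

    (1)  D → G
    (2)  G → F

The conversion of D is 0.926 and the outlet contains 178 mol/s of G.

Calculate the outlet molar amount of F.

Conversion of D: D consumed = 1ξ₁ = 0.926 × 386 → ξ₁ = 357.4 mol/s.
G balance: n_G = 0 + 1ξ₁ − 1ξ₂ = 178 → ξ₂ = (1·357.4 − 178)/1 = 179.4 mol/s.
Outlet amounts (n = n₀ + Σ ν·ξ):
  D: 386 − 1(357.4) = 28.56
  G: 0 + 1(357.4) − 1(179.4) = 178
  F: 0 + 1(179.4) = 179.4

179 mol/s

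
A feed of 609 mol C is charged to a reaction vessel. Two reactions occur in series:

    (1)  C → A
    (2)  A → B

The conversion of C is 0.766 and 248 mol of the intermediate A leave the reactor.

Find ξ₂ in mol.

Conversion of C: C consumed = 1ξ₁ = 0.766 × 609 → ξ₁ = 466.5 mol.
A balance: n_A = 0 + 1ξ₁ − 1ξ₂ = 248 → ξ₂ = (1·466.5 − 248)/1 = 218.5 mol.
Outlet amounts (n = n₀ + Σ ν·ξ):
  C: 609 − 1(466.5) = 142.5
  A: 0 + 1(466.5) − 1(218.5) = 248
  B: 0 + 1(218.5) = 218.5

ξ₂ = 218 mol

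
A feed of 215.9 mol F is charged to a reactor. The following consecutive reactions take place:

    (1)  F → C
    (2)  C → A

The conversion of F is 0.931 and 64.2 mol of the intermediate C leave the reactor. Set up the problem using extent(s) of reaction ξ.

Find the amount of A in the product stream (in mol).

Conversion of F: F consumed = 1ξ₁ = 0.931 × 215.9 → ξ₁ = 201 mol.
C balance: n_C = 0 + 1ξ₁ − 1ξ₂ = 64.2 → ξ₂ = (1·201 − 64.2)/1 = 136.8 mol.
Outlet amounts (n = n₀ + Σ ν·ξ):
  F: 215.9 − 1(201) = 14.9
  C: 0 + 1(201) − 1(136.8) = 64.2
  A: 0 + 1(136.8) = 136.8

137 mol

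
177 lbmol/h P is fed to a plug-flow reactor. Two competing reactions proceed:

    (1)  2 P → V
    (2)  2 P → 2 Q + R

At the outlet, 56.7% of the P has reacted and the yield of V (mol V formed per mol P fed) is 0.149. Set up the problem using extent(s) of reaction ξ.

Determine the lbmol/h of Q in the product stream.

Yield of V: 1ξ₁ / 177 = 0.149 → ξ₁ = 26.37 lbmol/h.
Conversion of P: 2ξ₁ + 2ξ₂ = 0.567 × 177 = 100.4 → ξ₂ = 23.81 lbmol/h.
Outlet amounts (n = n₀ + Σ ν·ξ):
  P: 177 − 2(26.37) − 2(23.81) = 76.64
  V: 0 + 1(26.37) = 26.37
  Q: 0 + 2(23.81) = 47.61
  R: 0 + 1(23.81) = 23.81

47.6 lbmol/h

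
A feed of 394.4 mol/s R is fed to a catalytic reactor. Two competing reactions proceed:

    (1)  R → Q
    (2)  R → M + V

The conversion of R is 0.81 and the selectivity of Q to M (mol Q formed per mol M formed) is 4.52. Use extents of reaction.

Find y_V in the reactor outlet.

0.128

Conversion of R: R consumed = 0.81 × 394.4 = 319.5 mol/s = 1ξ₁ + 1ξ₂.
Selectivity: 1ξ₁ / (1ξ₂) = 4.52 → ξ₁ = 4.52 ξ₂.
Substitute: (1·4.52 + 1) ξ₂ = 319.5 → ξ₂ = 57.87 mol/s, ξ₁ = 261.6 mol/s.
Outlet amounts (n = n₀ + Σ ν·ξ):
  R: 394.4 − 1(261.6) − 1(57.87) = 74.94
  Q: 0 + 1(261.6) = 261.6
  M: 0 + 1(57.87) = 57.87
  V: 0 + 1(57.87) = 57.87
Total out = 452.3 mol/s; y_V = 57.87 / 452.3 = 0.128.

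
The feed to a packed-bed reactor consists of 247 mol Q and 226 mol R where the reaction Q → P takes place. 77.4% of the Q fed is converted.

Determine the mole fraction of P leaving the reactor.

0.404

Q reacted = 0.774 × 247 = 191.2 mol; ν_Q = −1, so ξ = 191.2/1 = 191.2 mol.
Outlet amounts (n = n₀ + ν ξ):
  Q: 247 − 1(191.2) = 55.82
  P: 0 + 1(191.2) = 191.2
  R: 226 (inert)
Total out = 473 mol; y_P = 191.2 / 473 = 0.4042.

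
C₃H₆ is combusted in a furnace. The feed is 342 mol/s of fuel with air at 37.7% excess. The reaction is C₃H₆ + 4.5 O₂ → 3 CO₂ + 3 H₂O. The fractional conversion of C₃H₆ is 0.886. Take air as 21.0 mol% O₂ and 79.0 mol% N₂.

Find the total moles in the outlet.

Stoichiometric O₂ = 4.5 × 342 = 1539 mol/s; O₂ fed = 1539 × 1.377 = 2119 mol/s.
N₂ fed = 2119 × 79/21 = 7972 mol/s.
Fuel reacted = 0.886 × 342 → ξ = 303 mol/s.
Outlet (n = n₀ + ν ξ):
  C₃H₆: 342 − 1(303) = 38.99
  O₂: 2119 − 4.5(303) = 755.6
  N₂: 7972 (inert)
  CO₂: 0 + 3(303) = 909
  H₂O: 0 + 3(303) = 909
Total out = 38.99 + 755.6 + 7972 + 909 + 909 = 10580 mol/s.

10600 mol/s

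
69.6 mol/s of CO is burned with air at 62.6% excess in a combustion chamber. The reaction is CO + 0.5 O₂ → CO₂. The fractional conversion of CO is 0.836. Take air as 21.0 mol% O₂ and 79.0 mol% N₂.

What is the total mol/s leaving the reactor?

Stoichiometric O₂ = 0.5 × 69.6 = 34.8 mol/s; O₂ fed = 34.8 × 1.626 = 56.58 mol/s.
N₂ fed = 56.58 × 79/21 = 212.9 mol/s.
Fuel reacted = 0.836 × 69.6 → ξ = 58.19 mol/s.
Outlet (n = n₀ + ν ξ):
  CO: 69.6 − 1(58.19) = 11.41
  O₂: 56.58 − 0.5(58.19) = 27.49
  N₂: 212.9 (inert)
  CO₂: 0 + 1(58.19) = 58.19
Total out = 11.41 + 27.49 + 212.9 + 58.19 = 310 mol/s.

310 mol/s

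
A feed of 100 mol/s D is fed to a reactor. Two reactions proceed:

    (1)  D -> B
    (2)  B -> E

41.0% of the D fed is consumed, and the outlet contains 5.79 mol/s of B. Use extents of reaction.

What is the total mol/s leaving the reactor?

Conversion of D: D consumed = 1ξ₁ = 0.41 × 100 → ξ₁ = 41 mol/s.
B balance: n_B = 0 + 1ξ₁ − 1ξ₂ = 5.79 → ξ₂ = (1·41 − 5.79)/1 = 35.21 mol/s.
Outlet amounts (n = n₀ + Σ ν·ξ):
  D: 100 − 1(41) = 59
  B: 0 + 1(41) − 1(35.21) = 5.79
  E: 0 + 1(35.21) = 35.21
Total out = 59 + 5.79 + 35.21 = 100 mol/s.

100 mol/s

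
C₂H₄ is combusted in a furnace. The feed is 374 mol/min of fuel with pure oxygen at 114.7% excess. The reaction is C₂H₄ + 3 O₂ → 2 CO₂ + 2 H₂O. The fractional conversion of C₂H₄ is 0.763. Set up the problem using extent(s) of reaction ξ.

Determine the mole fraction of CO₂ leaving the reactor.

0.205

Stoichiometric O₂ = 3 × 374 = 1122 mol/min; O₂ fed = 1122 × 2.147 = 2409 mol/min.
Fuel reacted = 0.763 × 374 → ξ = 285.4 mol/min.
Outlet (n = n₀ + ν ξ):
  C₂H₄: 374 − 1(285.4) = 88.64
  O₂: 2409 − 3(285.4) = 1553
  CO₂: 0 + 2(285.4) = 570.7
  H₂O: 0 + 2(285.4) = 570.7
Total out = 2783 mol/min; y_CO₂ = 570.7 / 2783 = 0.2051.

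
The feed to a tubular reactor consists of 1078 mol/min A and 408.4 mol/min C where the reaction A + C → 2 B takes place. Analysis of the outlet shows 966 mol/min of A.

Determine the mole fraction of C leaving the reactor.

For A: n = n₀ − 1ξ → 966 = 1078 − 1ξ, giving ξ = 112 mol/min.
Outlet amounts (n = n₀ + ν ξ):
  A: 1078 − 1(112) = 966
  C: 408.4 − 1(112) = 296.4
  B: 0 + 2(112) = 224
Total out = 1486 mol/min; y_C = 296.4 / 1486 = 0.1994.

0.199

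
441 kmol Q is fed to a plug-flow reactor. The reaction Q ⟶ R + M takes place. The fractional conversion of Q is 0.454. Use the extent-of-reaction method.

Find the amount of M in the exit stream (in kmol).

200 kmol

Q reacted = 0.454 × 441 = 200.2 kmol; ν_Q = −1, so ξ = 200.2/1 = 200.2 kmol.
Outlet amounts (n = n₀ + ν ξ):
  Q: 441 − 1(200.2) = 240.8
  R: 0 + 1(200.2) = 200.2
  M: 0 + 1(200.2) = 200.2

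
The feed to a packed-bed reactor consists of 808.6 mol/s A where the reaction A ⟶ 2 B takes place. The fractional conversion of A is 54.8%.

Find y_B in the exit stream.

0.708

A reacted = 0.548 × 808.6 = 443.1 mol/s; ν_A = −1, so ξ = 443.1/1 = 443.1 mol/s.
Outlet amounts (n = n₀ + ν ξ):
  A: 808.6 − 1(443.1) = 365.5
  B: 0 + 2(443.1) = 886.2
Total out = 1252 mol/s; y_B = 886.2 / 1252 = 0.708.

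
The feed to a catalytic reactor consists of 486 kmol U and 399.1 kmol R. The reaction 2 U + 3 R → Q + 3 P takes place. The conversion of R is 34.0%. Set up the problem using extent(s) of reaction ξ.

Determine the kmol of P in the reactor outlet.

R reacted = 0.34 × 399.1 = 135.7 kmol; ν_R = −3, so ξ = 135.7/3 = 45.23 kmol.
Outlet amounts (n = n₀ + ν ξ):
  U: 486 − 2(45.23) = 395.5
  R: 399.1 − 3(45.23) = 263.4
  Q: 0 + 1(45.23) = 45.23
  P: 0 + 3(45.23) = 135.7

136 kmol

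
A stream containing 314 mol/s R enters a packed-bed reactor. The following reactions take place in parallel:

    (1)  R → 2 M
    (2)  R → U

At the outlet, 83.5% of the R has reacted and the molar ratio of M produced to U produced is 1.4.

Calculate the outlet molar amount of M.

Conversion of R: R consumed = 0.835 × 314 = 262.2 mol/s = 1ξ₁ + 1ξ₂.
Selectivity: 2ξ₁ / (1ξ₂) = 1.4 → ξ₁ = 0.7 ξ₂.
Substitute: (1·0.7 + 1) ξ₂ = 262.2 → ξ₂ = 154.2 mol/s, ξ₁ = 108 mol/s.
Outlet amounts (n = n₀ + Σ ν·ξ):
  R: 314 − 1(108) − 1(154.2) = 51.81
  M: 0 + 2(108) = 215.9
  U: 0 + 1(154.2) = 154.2

216 mol/s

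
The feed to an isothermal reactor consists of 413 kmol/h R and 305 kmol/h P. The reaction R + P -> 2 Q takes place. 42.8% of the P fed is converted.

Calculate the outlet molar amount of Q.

P reacted = 0.428 × 305 = 130.5 kmol/h; ν_P = −1, so ξ = 130.5/1 = 130.5 kmol/h.
Outlet amounts (n = n₀ + ν ξ):
  R: 413 − 1(130.5) = 282.5
  P: 305 − 1(130.5) = 174.5
  Q: 0 + 2(130.5) = 261.1

261 kmol/h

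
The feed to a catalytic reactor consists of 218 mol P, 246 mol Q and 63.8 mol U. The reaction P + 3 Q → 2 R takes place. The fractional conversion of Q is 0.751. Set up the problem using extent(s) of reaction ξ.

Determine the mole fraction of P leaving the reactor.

Q reacted = 0.751 × 246 = 184.7 mol; ν_Q = −3, so ξ = 184.7/3 = 61.58 mol.
Outlet amounts (n = n₀ + ν ξ):
  P: 218 − 1(61.58) = 156.4
  Q: 246 − 3(61.58) = 61.25
  R: 0 + 2(61.58) = 123.2
  U: 63.8 (inert)
Total out = 404.6 mol; y_P = 156.4 / 404.6 = 0.3866.

0.387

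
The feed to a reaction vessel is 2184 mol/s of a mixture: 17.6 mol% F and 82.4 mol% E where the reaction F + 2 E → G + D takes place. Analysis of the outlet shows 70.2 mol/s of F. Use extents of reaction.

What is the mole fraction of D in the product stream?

For F: n = n₀ − 1ξ → 70.2 = 384.4 − 1ξ, giving ξ = 314.2 mol/s.
Outlet amounts (n = n₀ + ν ξ):
  F: 384.4 − 1(314.2) = 70.2
  E: 1800 − 2(314.2) = 1171
  G: 0 + 1(314.2) = 314.2
  D: 0 + 1(314.2) = 314.2
Total out = 1870 mol/s; y_D = 314.2 / 1870 = 0.168.

0.168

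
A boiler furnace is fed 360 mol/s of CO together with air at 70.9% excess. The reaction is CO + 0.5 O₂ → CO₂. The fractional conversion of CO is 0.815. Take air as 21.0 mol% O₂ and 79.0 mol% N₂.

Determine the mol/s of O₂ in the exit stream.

161 mol/s

Stoichiometric O₂ = 0.5 × 360 = 180 mol/s; O₂ fed = 180 × 1.709 = 307.6 mol/s.
N₂ fed = 307.6 × 79/21 = 1157 mol/s.
Fuel reacted = 0.815 × 360 → ξ = 293.4 mol/s.
Outlet (n = n₀ + ν ξ):
  CO: 360 − 1(293.4) = 66.6
  O₂: 307.6 − 0.5(293.4) = 160.9
  N₂: 1157 (inert)
  CO₂: 0 + 1(293.4) = 293.4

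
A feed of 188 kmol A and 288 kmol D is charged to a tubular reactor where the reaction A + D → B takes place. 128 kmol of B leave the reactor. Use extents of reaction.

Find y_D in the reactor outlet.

For B: n = n₀ + 1ξ → 128 = 0 + 1ξ, giving ξ = 128 kmol.
Outlet amounts (n = n₀ + ν ξ):
  A: 188 − 1(128) = 60
  D: 288 − 1(128) = 160
  B: 0 + 1(128) = 128
Total out = 348 kmol; y_D = 160 / 348 = 0.4598.

0.46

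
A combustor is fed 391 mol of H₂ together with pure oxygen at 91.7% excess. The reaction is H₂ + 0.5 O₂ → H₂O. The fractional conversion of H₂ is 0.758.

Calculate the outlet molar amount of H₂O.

Stoichiometric O₂ = 0.5 × 391 = 195.5 mol; O₂ fed = 195.5 × 1.917 = 374.8 mol.
Fuel reacted = 0.758 × 391 → ξ = 296.4 mol.
Outlet (n = n₀ + ν ξ):
  H₂: 391 − 1(296.4) = 94.62
  O₂: 374.8 − 0.5(296.4) = 226.6
  H₂O: 0 + 1(296.4) = 296.4

296 mol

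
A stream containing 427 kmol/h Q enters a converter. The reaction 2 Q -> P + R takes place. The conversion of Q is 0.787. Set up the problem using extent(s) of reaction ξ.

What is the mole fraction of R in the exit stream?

0.394

Q reacted = 0.787 × 427 = 336 kmol/h; ν_Q = −2, so ξ = 336/2 = 168 kmol/h.
Outlet amounts (n = n₀ + ν ξ):
  Q: 427 − 2(168) = 90.95
  P: 0 + 1(168) = 168
  R: 0 + 1(168) = 168
Total out = 427 kmol/h; y_R = 168 / 427 = 0.3935.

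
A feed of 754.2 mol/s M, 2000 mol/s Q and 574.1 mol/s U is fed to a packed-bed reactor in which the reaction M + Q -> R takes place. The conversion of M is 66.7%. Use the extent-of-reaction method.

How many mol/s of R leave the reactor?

503 mol/s

M reacted = 0.667 × 754.2 = 503.1 mol/s; ν_M = −1, so ξ = 503.1/1 = 503.1 mol/s.
Outlet amounts (n = n₀ + ν ξ):
  M: 754.2 − 1(503.1) = 251.1
  Q: 2000 − 1(503.1) = 1497
  R: 0 + 1(503.1) = 503.1
  U: 574.1 (inert)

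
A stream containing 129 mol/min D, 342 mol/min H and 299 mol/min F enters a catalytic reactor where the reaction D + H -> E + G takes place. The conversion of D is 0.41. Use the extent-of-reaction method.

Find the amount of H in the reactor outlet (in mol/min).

D reacted = 0.41 × 129 = 52.89 mol/min; ν_D = −1, so ξ = 52.89/1 = 52.89 mol/min.
Outlet amounts (n = n₀ + ν ξ):
  D: 129 − 1(52.89) = 76.11
  H: 342 − 1(52.89) = 289.1
  E: 0 + 1(52.89) = 52.89
  G: 0 + 1(52.89) = 52.89
  F: 299 (inert)

289 mol/min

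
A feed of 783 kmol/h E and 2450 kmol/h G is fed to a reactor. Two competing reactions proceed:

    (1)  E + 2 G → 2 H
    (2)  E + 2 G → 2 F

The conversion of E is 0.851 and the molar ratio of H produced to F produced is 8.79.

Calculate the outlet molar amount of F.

136 kmol/h

Conversion of E: E consumed = 0.851 × 783 = 666.3 kmol/h = 1ξ₁ + 1ξ₂.
Selectivity: 2ξ₁ / (2ξ₂) = 8.79 → ξ₁ = 8.79 ξ₂.
Substitute: (1·8.79 + 1) ξ₂ = 666.3 → ξ₂ = 68.06 kmol/h, ξ₁ = 598.3 kmol/h.
Outlet amounts (n = n₀ + Σ ν·ξ):
  E: 783 − 1(598.3) − 1(68.06) = 116.7
  G: 2450 − 2(598.3) − 2(68.06) = 1117
  H: 0 + 2(598.3) = 1197
  F: 0 + 2(68.06) = 136.1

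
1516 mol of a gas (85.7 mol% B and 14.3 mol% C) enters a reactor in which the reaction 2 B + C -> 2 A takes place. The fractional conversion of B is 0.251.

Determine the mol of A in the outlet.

326 mol

B reacted = 0.251 × 1299 = 326.1 mol; ν_B = −2, so ξ = 326.1/2 = 163.1 mol.
Outlet amounts (n = n₀ + ν ξ):
  B: 1299 − 2(163.1) = 973.1
  C: 216.8 − 1(163.1) = 53.74
  A: 0 + 2(163.1) = 326.1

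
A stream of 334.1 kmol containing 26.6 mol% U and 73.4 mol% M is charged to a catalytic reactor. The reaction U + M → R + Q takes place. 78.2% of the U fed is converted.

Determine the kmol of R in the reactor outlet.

69.5 kmol

U reacted = 0.782 × 88.87 = 69.5 kmol; ν_U = −1, so ξ = 69.5/1 = 69.5 kmol.
Outlet amounts (n = n₀ + ν ξ):
  U: 88.87 − 1(69.5) = 19.37
  M: 245.2 − 1(69.5) = 175.7
  R: 0 + 1(69.5) = 69.5
  Q: 0 + 1(69.5) = 69.5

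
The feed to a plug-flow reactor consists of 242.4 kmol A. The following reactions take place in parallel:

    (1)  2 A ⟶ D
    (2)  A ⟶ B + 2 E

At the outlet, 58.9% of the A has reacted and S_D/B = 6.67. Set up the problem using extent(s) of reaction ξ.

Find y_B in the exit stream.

Conversion of A: A consumed = 0.589 × 242.4 = 142.8 kmol = 2ξ₁ + 1ξ₂.
Selectivity: 1ξ₁ / (1ξ₂) = 6.67 → ξ₁ = 6.67 ξ₂.
Substitute: (2·6.67 + 1) ξ₂ = 142.8 → ξ₂ = 9.956 kmol, ξ₁ = 66.41 kmol.
Outlet amounts (n = n₀ + Σ ν·ξ):
  A: 242.4 − 2(66.41) − 1(9.956) = 99.63
  D: 0 + 1(66.41) = 66.41
  B: 0 + 1(9.956) = 9.956
  E: 0 + 2(9.956) = 19.91
Total out = 195.9 kmol; y_B = 9.956 / 195.9 = 0.05082.

0.0508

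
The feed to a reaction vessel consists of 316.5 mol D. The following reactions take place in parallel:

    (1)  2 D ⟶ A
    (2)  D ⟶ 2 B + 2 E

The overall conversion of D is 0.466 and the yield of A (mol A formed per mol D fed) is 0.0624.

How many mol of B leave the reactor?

216 mol

Yield of A: 1ξ₁ / 316.5 = 0.0624 → ξ₁ = 19.75 mol.
Conversion of D: 2ξ₁ + 1ξ₂ = 0.466 × 316.5 = 147.5 → ξ₂ = 108 mol.
Outlet amounts (n = n₀ + Σ ν·ξ):
  D: 316.5 − 2(19.75) − 1(108) = 169
  A: 0 + 1(19.75) = 19.75
  B: 0 + 2(108) = 216
  E: 0 + 2(108) = 216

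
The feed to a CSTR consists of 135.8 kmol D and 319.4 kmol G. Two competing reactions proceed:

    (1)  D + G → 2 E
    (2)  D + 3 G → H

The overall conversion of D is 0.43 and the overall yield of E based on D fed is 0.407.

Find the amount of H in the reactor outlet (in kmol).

30.8 kmol

Yield of E: 2ξ₁ / 135.8 = 0.407 → ξ₁ = 27.64 kmol.
Conversion of D: 1ξ₁ + 1ξ₂ = 0.43 × 135.8 = 58.39 → ξ₂ = 30.76 kmol.
Outlet amounts (n = n₀ + Σ ν·ξ):
  D: 135.8 − 1(27.64) − 1(30.76) = 77.41
  G: 319.4 − 1(27.64) − 3(30.76) = 199.5
  E: 0 + 2(27.64) = 55.27
  H: 0 + 1(30.76) = 30.76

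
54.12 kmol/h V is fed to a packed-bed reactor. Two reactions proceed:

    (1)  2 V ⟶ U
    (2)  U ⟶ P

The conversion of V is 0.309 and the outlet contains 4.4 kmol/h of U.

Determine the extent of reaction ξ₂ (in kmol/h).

Conversion of V: V consumed = 2ξ₁ = 0.309 × 54.12 → ξ₁ = 8.362 kmol/h.
U balance: n_U = 0 + 1ξ₁ − 1ξ₂ = 4.4 → ξ₂ = (1·8.362 − 4.4)/1 = 3.962 kmol/h.
Outlet amounts (n = n₀ + Σ ν·ξ):
  V: 54.12 − 2(8.362) = 37.4
  U: 0 + 1(8.362) − 1(3.962) = 4.4
  P: 0 + 1(3.962) = 3.962

ξ₂ = 3.96 kmol/h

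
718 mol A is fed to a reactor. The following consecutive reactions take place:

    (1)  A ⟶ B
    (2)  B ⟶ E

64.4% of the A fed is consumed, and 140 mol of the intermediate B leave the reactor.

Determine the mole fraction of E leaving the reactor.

0.449

Conversion of A: A consumed = 1ξ₁ = 0.644 × 718 → ξ₁ = 462.4 mol.
B balance: n_B = 0 + 1ξ₁ − 1ξ₂ = 140 → ξ₂ = (1·462.4 − 140)/1 = 322.4 mol.
Outlet amounts (n = n₀ + Σ ν·ξ):
  A: 718 − 1(462.4) = 255.6
  B: 0 + 1(462.4) − 1(322.4) = 140
  E: 0 + 1(322.4) = 322.4
Total out = 718 mol; y_E = 322.4 / 718 = 0.449.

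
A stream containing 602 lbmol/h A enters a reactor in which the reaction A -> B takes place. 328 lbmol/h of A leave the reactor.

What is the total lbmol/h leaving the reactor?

For A: n = n₀ − 1ξ → 328 = 602 − 1ξ, giving ξ = 274 lbmol/h.
Outlet amounts (n = n₀ + ν ξ):
  A: 602 − 1(274) = 328
  B: 0 + 1(274) = 274
Total out = 328 + 274 = 602 lbmol/h.

602 lbmol/h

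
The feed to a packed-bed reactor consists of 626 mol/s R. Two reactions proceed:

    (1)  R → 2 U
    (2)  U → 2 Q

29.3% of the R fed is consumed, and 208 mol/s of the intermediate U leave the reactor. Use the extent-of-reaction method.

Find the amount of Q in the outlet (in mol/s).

Conversion of R: R consumed = 1ξ₁ = 0.293 × 626 → ξ₁ = 183.4 mol/s.
U balance: n_U = 0 + 2ξ₁ − 1ξ₂ = 208 → ξ₂ = (2·183.4 − 208)/1 = 158.8 mol/s.
Outlet amounts (n = n₀ + Σ ν·ξ):
  R: 626 − 1(183.4) = 442.6
  U: 0 + 2(183.4) − 1(158.8) = 208
  Q: 0 + 2(158.8) = 317.7

318 mol/s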